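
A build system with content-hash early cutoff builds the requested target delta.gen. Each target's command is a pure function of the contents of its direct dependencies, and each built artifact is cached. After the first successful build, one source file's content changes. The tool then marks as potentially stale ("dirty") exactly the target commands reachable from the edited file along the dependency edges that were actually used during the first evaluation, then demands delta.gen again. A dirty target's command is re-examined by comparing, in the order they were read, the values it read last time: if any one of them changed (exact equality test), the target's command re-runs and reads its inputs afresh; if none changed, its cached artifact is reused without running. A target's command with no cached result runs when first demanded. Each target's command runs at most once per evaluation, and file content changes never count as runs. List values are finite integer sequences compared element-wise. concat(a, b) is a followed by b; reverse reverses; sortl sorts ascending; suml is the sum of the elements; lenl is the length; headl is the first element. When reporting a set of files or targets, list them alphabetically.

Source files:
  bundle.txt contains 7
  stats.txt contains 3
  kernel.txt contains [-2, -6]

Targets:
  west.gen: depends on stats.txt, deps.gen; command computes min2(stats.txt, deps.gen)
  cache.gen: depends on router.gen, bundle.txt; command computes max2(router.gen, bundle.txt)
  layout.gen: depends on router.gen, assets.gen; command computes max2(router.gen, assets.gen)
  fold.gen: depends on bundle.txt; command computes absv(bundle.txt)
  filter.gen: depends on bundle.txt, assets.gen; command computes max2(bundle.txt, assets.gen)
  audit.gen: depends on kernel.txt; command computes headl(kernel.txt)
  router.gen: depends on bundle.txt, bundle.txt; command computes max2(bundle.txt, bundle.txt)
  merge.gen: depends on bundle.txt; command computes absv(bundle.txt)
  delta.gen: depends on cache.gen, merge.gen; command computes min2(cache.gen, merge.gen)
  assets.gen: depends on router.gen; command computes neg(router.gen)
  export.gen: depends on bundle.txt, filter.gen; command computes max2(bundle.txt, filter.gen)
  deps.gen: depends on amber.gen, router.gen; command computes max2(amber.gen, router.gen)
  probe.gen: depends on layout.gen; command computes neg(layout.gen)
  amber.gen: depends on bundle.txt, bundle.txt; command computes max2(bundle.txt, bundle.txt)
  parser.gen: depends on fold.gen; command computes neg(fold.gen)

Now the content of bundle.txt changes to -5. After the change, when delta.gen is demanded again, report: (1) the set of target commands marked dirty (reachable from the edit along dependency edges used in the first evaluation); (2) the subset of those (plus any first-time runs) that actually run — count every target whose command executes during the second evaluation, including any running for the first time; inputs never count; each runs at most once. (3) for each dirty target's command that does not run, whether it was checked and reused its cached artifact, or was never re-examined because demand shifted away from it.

Marked dirty: cache.gen, delta.gen, merge.gen, router.gen.
Target commands that run: cache.gen, delta.gen, merge.gen, router.gen — 4 in total.
Every dirty target's command ran.

First evaluation (everything demanded from the output):
  merge.gen = absv(7) = 7
  router.gen = max2(7, 7) = 7
  cache.gen = max2(7, 7) = 7
  delta.gen = min2(7, 7) = 7

Propagation after the edit:
  merge.gen: runs — bundle.txt 7->-5; result 5.
  router.gen: runs — bundle.txt 7->-5; bundle.txt 7->-5; result -5.
  cache.gen: runs — router.gen 7->-5; bundle.txt 7->-5; result -5.
  delta.gen: runs — cache.gen 7->-5; merge.gen 7->5; result -5.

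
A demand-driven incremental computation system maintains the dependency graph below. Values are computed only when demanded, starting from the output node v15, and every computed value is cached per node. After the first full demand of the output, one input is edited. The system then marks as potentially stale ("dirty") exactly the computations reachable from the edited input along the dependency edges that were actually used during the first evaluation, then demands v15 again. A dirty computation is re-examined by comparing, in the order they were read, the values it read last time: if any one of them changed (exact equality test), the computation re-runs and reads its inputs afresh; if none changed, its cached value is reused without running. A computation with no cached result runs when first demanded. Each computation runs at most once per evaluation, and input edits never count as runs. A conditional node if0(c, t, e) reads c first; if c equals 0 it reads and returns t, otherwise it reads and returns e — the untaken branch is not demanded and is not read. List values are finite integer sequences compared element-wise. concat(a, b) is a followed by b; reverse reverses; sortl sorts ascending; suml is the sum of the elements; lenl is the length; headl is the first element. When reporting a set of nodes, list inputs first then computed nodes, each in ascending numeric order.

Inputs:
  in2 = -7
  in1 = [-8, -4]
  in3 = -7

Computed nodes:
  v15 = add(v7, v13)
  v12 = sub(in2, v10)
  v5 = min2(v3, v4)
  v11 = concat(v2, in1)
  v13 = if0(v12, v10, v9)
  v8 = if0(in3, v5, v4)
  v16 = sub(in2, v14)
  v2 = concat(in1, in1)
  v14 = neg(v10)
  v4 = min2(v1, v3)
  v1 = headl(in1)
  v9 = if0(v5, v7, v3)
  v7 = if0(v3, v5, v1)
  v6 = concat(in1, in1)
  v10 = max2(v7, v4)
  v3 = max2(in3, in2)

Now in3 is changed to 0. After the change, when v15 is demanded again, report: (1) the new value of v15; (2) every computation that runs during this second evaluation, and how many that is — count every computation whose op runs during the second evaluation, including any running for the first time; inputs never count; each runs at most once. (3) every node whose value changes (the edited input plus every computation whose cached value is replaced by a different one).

New value of v15: -8.
Computations that run: v3, v4, v5, v7, v9, v13, v15 — 7 in total.
Values that change: in3, v3, v9, v13, v15.
Key observation: the cutoff stops propagation at v10 — its inputs' values are unchanged, so it reuses its cache.

First evaluation (everything demanded from the output):
  v1 = headl([-8, -4]) = -8
  v3 = max2(-7, -7) = -7
  v4 = min2(-8, -7) = -8
  v5 = min2(-7, -8) = -8
  v7 = if0(v3=-7 -> else branch v1) = -8
  v9 = if0(v5=-8 -> else branch v3) = -7
  v10 = max2(-8, -8) = -8
  v12 = sub(-7, -8) = 1
  v13 = if0(v12=1 -> else branch v9) = -7
  v15 = add(-8, -7) = -15

Propagation after the edit:
  v3: runs — in3 -7->0; result 0.
  v4: runs — v3 -7->0; result -8 (same value as before).
  v5: runs — v3 -7->0; result -8 (same value as before).
  v7: runs — v3 -7->0; result -8 (same value as before).
  v9: runs — v3 -7->0; result 0.
  v10: checked — values it read are unchanged (v7 unchanged, v4 unchanged); reused cached -8 without running.
  v12: checked — values it read are unchanged (in2 unchanged, v10 unchanged); reused cached 1 without running.
  v13: runs — v9 -7->0; result 0.
  v15: runs — v13 -7->0; result -8.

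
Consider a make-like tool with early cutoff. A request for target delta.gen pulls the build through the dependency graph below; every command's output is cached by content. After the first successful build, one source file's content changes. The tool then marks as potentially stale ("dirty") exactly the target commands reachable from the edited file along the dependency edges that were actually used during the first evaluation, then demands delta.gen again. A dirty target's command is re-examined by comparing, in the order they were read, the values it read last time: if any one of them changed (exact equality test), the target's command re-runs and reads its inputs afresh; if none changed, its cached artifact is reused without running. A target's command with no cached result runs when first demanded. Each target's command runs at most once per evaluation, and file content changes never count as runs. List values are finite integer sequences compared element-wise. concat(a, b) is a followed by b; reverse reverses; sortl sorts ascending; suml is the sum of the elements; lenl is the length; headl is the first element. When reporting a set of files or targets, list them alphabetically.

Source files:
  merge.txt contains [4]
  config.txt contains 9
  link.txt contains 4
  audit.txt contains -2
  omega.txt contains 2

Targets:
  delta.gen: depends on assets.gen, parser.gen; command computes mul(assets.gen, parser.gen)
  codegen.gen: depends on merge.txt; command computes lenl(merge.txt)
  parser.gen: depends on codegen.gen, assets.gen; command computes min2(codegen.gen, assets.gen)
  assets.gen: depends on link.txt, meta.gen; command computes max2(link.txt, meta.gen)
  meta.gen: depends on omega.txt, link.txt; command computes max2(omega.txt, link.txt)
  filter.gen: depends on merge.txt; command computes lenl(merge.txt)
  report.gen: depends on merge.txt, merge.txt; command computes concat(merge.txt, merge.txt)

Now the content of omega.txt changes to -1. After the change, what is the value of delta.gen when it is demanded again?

Demanding delta.gen again yields 4.
Note the absorption at meta.gen: it re-runs yet its value is the same, leaving the output's value untouched.

First demand of the output computes:
  codegen.gen = lenl([4]) = 1
  meta.gen = max2(2, 4) = 4
  assets.gen = max2(4, 4) = 4
  parser.gen = min2(1, 4) = 1
  delta.gen = mul(4, 1) = 4

After the edit, cleaning proceeds:
  meta.gen: a read changed (omega.txt 2->-1) — executes, giving 4 — identical to its old value.
  assets.gen: dirty, but its reads are unchanged (link.txt unchanged, meta.gen unchanged); cached 4 stands.
  parser.gen: dirty, but its reads are unchanged (codegen.gen unchanged, assets.gen unchanged); cached 1 stands.
  delta.gen: dirty, but its reads are unchanged (assets.gen unchanged, parser.gen unchanged); cached 4 stands.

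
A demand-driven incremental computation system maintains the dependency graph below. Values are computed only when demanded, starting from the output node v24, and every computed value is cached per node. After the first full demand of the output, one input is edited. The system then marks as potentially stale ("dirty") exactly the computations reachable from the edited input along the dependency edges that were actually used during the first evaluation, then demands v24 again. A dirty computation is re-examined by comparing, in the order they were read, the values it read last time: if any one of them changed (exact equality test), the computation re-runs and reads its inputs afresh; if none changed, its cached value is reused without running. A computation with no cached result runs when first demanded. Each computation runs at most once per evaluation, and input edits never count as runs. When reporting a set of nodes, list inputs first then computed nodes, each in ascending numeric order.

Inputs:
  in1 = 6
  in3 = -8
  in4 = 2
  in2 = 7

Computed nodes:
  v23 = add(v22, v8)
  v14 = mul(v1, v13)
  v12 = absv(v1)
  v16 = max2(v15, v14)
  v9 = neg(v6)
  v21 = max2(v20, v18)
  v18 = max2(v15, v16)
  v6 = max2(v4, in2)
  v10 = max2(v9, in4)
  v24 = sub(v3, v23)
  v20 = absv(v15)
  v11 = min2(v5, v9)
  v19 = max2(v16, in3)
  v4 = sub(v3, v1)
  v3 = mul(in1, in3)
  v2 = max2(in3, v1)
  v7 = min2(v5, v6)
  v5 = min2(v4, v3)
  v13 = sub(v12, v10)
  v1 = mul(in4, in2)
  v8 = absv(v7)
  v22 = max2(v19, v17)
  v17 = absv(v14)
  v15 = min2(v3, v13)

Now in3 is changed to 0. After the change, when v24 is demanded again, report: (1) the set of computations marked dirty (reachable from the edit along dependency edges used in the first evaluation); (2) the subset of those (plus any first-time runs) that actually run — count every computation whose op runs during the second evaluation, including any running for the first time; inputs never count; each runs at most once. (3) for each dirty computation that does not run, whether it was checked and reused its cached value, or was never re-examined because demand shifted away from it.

Marked dirty: v3, v4, v5, v6, v7, v8, v9, v10, v13, v14, v15, v16, v17, v19, v22, v23, v24.
Computations that run: v3, v4, v5, v6, v7, v8, v15, v16, v19, v23, v24 — 11 in total.
Checked but reused from cache: v9, v10, v13, v14, v17, v22.
Key observation: the cutoff stops propagation at v9 — its inputs' values are unchanged, so it reuses its cache.

First evaluation (everything demanded from the output):
  v1 = mul(2, 7) = 14
  v3 = mul(6, -8) = -48
  v4 = sub(-48, 14) = -62
  v5 = min2(-62, -48) = -62
  v6 = max2(-62, 7) = 7
  v7 = min2(-62, 7) = -62
  v8 = absv(-62) = 62
  v9 = neg(7) = -7
  v10 = max2(-7, 2) = 2
  v12 = absv(14) = 14
  v13 = sub(14, 2) = 12
  v14 = mul(14, 12) = 168
  v15 = min2(-48, 12) = -48
  v16 = max2(-48, 168) = 168
  v17 = absv(168) = 168
  v19 = max2(168, -8) = 168
  v22 = max2(168, 168) = 168
  v23 = add(168, 62) = 230
  v24 = sub(-48, 230) = -278

Propagation after the edit:
  v3: runs — in3 -8->0; result 0.
  v4: runs — v3 -48->0; result -14.
  v5: runs — v4 -62->-14; v3 -48->0; result -14.
  v6: runs — v4 -62->-14; result 7 (same value as before).
  v7: runs — v5 -62->-14; result -14.
  v8: runs — v7 -62->-14; result 14.
  v9: checked — values it read are unchanged (v6 unchanged); reused cached -7 without running.
  v10: checked — values it read are unchanged (v9 unchanged, in4 unchanged); reused cached 2 without running.
  v13: checked — values it read are unchanged (v12 unchanged, v10 unchanged); reused cached 12 without running.
  v14: checked — values it read are unchanged (v1 unchanged, v13 unchanged); reused cached 168 without running.
  v15: runs — v3 -48->0; result 0.
  v16: runs — v15 -48->0; result 168 (same value as before).
  v17: checked — values it read are unchanged (v14 unchanged); reused cached 168 without running.
  v19: runs — in3 -8->0; result 168 (same value as before).
  v22: checked — values it read are unchanged (v19 unchanged, v17 unchanged); reused cached 168 without running.
  v23: runs — v8 62->14; result 182.
  v24: runs — v3 -48->0; v23 230->182; result -182.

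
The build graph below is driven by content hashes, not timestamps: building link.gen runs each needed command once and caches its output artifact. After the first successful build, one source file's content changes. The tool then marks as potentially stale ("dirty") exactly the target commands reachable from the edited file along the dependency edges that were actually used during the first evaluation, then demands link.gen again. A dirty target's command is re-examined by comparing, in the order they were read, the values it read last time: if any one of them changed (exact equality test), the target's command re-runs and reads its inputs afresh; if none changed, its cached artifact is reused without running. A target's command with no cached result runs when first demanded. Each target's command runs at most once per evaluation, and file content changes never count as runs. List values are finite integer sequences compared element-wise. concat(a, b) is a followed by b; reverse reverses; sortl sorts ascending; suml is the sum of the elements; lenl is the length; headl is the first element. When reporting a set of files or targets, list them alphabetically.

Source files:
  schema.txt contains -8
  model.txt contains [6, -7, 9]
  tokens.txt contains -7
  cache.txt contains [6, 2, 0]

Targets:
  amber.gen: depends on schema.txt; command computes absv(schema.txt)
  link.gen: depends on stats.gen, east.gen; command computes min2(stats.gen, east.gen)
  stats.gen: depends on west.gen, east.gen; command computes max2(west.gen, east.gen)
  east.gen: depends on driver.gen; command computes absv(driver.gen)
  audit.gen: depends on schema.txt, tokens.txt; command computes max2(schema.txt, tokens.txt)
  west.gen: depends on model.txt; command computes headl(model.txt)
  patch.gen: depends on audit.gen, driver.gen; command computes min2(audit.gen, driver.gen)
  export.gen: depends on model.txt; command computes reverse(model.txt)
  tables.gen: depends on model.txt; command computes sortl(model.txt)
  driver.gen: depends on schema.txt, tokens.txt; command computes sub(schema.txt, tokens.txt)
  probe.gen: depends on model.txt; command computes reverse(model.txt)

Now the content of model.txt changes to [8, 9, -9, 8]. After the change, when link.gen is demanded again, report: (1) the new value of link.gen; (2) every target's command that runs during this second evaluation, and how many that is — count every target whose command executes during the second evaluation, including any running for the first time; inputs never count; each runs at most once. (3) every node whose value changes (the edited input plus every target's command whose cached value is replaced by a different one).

link.gen now evaluates to 1.
Run set: link.gen, stats.gen, west.gen (3 run).
Changed values: model.txt, stats.gen, west.gen.

Initial pass — values computed on the first demand:
  driver.gen = sub(-8, -7) = -1
  east.gen = absv(-1) = 1
  west.gen = headl([6, -7, 9]) = 6
  stats.gen = max2(6, 1) = 6
  link.gen = min2(6, 1) = 1

Second demand — change propagation:
  west.gen: re-runs because model.txt [6, -7, 9]->[8, 9, -9, 8]; new result 8.
  stats.gen: re-runs because west.gen 6->8; new result 8.
  link.gen: re-runs because stats.gen 6->8; new result 1 (unchanged).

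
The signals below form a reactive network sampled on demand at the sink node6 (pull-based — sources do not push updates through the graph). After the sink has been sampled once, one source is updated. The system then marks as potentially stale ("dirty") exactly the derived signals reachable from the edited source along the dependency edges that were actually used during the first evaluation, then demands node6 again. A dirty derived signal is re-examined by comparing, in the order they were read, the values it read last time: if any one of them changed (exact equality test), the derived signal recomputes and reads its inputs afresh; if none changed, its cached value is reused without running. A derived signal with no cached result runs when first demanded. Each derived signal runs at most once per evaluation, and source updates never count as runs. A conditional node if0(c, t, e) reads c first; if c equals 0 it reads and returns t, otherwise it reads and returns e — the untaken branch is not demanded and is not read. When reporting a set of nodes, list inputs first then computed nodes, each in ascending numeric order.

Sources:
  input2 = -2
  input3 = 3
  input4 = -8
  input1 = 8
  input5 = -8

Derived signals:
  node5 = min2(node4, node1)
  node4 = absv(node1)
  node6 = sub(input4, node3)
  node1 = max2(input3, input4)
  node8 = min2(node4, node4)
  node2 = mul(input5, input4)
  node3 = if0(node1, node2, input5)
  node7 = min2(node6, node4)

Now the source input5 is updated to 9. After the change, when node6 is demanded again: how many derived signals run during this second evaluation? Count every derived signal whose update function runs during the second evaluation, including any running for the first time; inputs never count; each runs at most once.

Run set: node3, node6 (2 run).

Initial pass — values computed on the first demand:
  node1 = max2(3, -8) = 3
  node3 = if0(node1=3 -> else branch input5) = -8
  node6 = sub(-8, -8) = 0

Second demand — change propagation:
  node3: re-runs because input5 -8->9; new result 9.
  node6: re-runs because node3 -8->9; new result -17.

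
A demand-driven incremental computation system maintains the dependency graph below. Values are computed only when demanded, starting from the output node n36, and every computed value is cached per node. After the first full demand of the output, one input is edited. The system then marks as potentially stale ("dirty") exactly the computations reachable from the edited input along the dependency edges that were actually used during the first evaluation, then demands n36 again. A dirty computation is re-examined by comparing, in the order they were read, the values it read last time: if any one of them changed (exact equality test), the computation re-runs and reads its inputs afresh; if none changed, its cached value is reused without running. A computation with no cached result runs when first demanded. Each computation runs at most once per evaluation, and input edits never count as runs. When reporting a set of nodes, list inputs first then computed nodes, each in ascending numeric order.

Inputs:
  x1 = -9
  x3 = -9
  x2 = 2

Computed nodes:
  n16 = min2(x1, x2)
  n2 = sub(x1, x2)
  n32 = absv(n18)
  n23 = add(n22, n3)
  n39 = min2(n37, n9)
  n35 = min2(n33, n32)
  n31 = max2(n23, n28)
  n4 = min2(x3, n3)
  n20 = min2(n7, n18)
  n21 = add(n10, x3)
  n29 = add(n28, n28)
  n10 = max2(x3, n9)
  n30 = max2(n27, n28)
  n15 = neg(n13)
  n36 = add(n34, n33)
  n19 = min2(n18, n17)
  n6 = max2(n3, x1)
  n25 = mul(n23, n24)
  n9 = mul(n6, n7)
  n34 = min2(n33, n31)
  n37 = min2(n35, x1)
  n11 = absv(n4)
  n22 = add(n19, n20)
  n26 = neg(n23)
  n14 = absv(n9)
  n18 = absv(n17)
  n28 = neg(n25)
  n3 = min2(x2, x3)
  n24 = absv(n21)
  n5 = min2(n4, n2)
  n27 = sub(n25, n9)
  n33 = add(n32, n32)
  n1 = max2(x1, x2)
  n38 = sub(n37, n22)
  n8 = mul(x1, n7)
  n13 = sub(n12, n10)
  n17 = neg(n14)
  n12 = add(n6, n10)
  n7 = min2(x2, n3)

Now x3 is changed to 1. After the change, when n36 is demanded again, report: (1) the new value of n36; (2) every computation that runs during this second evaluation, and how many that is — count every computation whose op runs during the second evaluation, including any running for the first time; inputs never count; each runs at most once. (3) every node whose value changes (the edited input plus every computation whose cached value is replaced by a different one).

New value of n36: 3.
Computations that run: n3, n6, n7, n9, n10, n14, n17, n18, n19, n20, n21, n22, n23, n24, n25, n28, n31, n32, n33, n34, n36 — 21 in total.
Values that change: x3, n3, n6, n7, n9, n10, n14, n17, n18, n19, n20, n21, n22, n23, n24, n25, n28, n31, n32, n33, n34, n36.

First evaluation (everything demanded from the output):
  n3 = min2(2, -9) = -9
  n6 = max2(-9, -9) = -9
  n7 = min2(2, -9) = -9
  n9 = mul(-9, -9) = 81
  n10 = max2(-9, 81) = 81
  n14 = absv(81) = 81
  n17 = neg(81) = -81
  n18 = absv(-81) = 81
  n19 = min2(81, -81) = -81
  n20 = min2(-9, 81) = -9
  n21 = add(81, -9) = 72
  n22 = add(-81, -9) = -90
  n23 = add(-90, -9) = -99
  n24 = absv(72) = 72
  n25 = mul(-99, 72) = -7128
  n28 = neg(-7128) = 7128
  n31 = max2(-99, 7128) = 7128
  n32 = absv(81) = 81
  n33 = add(81, 81) = 162
  n34 = min2(162, 7128) = 162
  n36 = add(162, 162) = 324

Propagation after the edit:
  n3: runs — x3 -9->1; result 1.
  n6: runs — n3 -9->1; result 1.
  n7: runs — n3 -9->1; result 1.
  n9: runs — n6 -9->1; n7 -9->1; result 1.
  n10: runs — x3 -9->1; n9 81->1; result 1.
  n14: runs — n9 81->1; result 1.
  n17: runs — n14 81->1; result -1.
  n18: runs — n17 -81->-1; result 1.
  n19: runs — n18 81->1; n17 -81->-1; result -1.
  n20: runs — n7 -9->1; n18 81->1; result 1.
  n21: runs — n10 81->1; x3 -9->1; result 2.
  n22: runs — n19 -81->-1; n20 -9->1; result 0.
  n23: runs — n22 -90->0; n3 -9->1; result 1.
  n24: runs — n21 72->2; result 2.
  n25: runs — n23 -99->1; n24 72->2; result 2.
  n28: runs — n25 -7128->2; result -2.
  n31: runs — n23 -99->1; n28 7128->-2; result 1.
  n32: runs — n18 81->1; result 1.
  n33: runs — n32 81->1; n32 81->1; result 2.
  n34: runs — n33 162->2; n31 7128->1; result 1.
  n36: runs — n34 162->1; n33 162->2; result 3.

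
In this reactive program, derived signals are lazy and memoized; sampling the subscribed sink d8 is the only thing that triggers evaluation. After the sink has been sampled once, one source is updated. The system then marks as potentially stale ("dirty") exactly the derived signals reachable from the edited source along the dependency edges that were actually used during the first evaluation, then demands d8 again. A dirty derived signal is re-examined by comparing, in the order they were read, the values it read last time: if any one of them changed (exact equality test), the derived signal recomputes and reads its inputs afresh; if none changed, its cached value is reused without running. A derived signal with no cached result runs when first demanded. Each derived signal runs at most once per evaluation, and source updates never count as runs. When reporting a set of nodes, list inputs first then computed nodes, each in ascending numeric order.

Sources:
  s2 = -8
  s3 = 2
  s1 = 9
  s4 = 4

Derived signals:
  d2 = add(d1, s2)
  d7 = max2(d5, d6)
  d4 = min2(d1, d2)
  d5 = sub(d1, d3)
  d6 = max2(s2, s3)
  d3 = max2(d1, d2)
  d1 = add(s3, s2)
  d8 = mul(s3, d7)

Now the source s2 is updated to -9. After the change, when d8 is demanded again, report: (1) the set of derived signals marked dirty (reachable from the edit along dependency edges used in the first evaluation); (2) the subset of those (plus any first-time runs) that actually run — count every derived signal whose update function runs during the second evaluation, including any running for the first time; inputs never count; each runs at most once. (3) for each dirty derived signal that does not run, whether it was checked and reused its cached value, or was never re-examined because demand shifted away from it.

The edit dirties: d1, d2, d3, d5, d6, d7, d8.
5 derived signals run: d1, d2, d3, d5, d6.
Cache hits after checking: d7, d8.
Note where the cutoff bites: d7 is checked, finds nothing changed, and keeps its cache.

First demand of the output computes:
  d1 = add(2, -8) = -6
  d2 = add(-6, -8) = -14
  d3 = max2(-6, -14) = -6
  d5 = sub(-6, -6) = 0
  d6 = max2(-8, 2) = 2
  d7 = max2(0, 2) = 2
  d8 = mul(2, 2) = 4

After the edit, cleaning proceeds:
  d1: a read changed (s2 -8->-9) — executes, giving -7.
  d2: a read changed (d1 -6->-7; s2 -8->-9) — executes, giving -16.
  d3: a read changed (d1 -6->-7; d2 -14->-16) — executes, giving -7.
  d5: a read changed (d1 -6->-7; d3 -6->-7) — executes, giving 0 — identical to its old value.
  d6: a read changed (s2 -8->-9) — executes, giving 2 — identical to its old value.
  d7: dirty, but its reads are unchanged (d5 unchanged, d6 unchanged); cached 2 stands.
  d8: dirty, but its reads are unchanged (s3 unchanged, d7 unchanged); cached 4 stands.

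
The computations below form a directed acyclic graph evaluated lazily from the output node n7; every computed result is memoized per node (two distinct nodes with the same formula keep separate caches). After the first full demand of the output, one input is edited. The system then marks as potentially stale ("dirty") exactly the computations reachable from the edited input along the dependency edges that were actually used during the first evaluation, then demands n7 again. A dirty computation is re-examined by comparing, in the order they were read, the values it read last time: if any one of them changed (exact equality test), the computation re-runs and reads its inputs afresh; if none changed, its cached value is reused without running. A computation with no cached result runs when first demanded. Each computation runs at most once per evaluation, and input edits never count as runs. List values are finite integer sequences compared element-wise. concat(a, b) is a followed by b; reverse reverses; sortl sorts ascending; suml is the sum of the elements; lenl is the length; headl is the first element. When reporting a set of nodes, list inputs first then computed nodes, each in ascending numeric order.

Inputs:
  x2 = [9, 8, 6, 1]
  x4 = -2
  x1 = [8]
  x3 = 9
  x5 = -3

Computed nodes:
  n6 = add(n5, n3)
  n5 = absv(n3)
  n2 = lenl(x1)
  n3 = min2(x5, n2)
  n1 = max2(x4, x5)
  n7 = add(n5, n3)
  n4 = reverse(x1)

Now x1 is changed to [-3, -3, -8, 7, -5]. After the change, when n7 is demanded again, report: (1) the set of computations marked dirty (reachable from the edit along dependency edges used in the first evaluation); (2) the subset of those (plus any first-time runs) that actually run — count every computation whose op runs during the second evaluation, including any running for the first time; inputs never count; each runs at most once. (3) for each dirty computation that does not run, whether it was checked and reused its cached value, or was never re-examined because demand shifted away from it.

The edit dirties: n2, n3, n5, n7.
2 computations run: n2, n3.
Cache hits after checking: n5, n7.
Note the absorption at n3: it re-runs yet its value is the same, leaving the output's value untouched.

First demand of the output computes:
  n2 = lenl([8]) = 1
  n3 = min2(-3, 1) = -3
  n5 = absv(-3) = 3
  n7 = add(3, -3) = 0

After the edit, cleaning proceeds:
  n2: a read changed (x1 [8]->[-3, -3, -8, 7, -5]) — executes, giving 5.
  n3: a read changed (n2 1->5) — executes, giving -3 — identical to its old value.
  n5: dirty, but its reads are unchanged (n3 unchanged); cached 3 stands.
  n7: dirty, but its reads are unchanged (n5 unchanged, n3 unchanged); cached 0 stands.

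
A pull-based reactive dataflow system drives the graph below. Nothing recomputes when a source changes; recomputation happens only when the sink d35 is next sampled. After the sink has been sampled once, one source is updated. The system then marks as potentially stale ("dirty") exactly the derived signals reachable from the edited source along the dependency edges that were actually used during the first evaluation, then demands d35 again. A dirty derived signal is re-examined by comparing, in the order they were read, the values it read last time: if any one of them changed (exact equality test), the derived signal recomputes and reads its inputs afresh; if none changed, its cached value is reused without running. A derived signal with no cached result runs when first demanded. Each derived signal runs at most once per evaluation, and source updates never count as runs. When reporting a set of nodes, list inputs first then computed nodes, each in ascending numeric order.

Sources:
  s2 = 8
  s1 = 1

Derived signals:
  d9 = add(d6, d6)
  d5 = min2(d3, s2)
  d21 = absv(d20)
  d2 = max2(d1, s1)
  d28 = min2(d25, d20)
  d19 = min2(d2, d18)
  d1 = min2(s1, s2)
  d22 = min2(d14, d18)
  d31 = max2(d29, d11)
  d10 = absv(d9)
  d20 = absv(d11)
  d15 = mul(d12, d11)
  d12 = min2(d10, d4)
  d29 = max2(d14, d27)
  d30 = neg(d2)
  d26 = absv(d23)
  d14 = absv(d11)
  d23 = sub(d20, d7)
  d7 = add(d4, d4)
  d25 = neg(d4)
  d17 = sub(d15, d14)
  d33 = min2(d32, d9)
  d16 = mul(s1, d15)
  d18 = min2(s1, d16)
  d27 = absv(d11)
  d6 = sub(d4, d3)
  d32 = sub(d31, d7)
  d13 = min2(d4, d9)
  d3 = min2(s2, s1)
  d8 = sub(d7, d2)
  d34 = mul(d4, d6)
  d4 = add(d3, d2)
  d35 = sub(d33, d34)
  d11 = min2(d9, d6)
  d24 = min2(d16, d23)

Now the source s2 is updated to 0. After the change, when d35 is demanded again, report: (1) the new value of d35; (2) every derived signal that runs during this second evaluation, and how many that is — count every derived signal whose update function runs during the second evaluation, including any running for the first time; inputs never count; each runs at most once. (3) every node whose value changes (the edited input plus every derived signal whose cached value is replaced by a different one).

New value of d35: -2.
Derived signals that run: d1, d2, d3, d4, d6, d7, d32, d33, d34, d35 — 10 in total.
Values that change: s2, d1, d3, d4, d7, d32, d33, d34, d35.
Key observation: the cutoff stops propagation at d9 — its inputs' values are unchanged, so it reuses its cache.

First evaluation (everything demanded from the output):
  d1 = min2(1, 8) = 1
  d2 = max2(1, 1) = 1
  d3 = min2(8, 1) = 1
  d4 = add(1, 1) = 2
  d6 = sub(2, 1) = 1
  d7 = add(2, 2) = 4
  d9 = add(1, 1) = 2
  d11 = min2(2, 1) = 1
  d14 = absv(1) = 1
  d27 = absv(1) = 1
  d29 = max2(1, 1) = 1
  d31 = max2(1, 1) = 1
  d32 = sub(1, 4) = -3
  d33 = min2(-3, 2) = -3
  d34 = mul(2, 1) = 2
  d35 = sub(-3, 2) = -5

Propagation after the edit:
  d1: runs — s2 8->0; result 0.
  d2: runs — d1 1->0; result 1 (same value as before).
  d3: runs — s2 8->0; result 0.
  d4: runs — d3 1->0; result 1.
  d6: runs — d4 2->1; d3 1->0; result 1 (same value as before).
  d7: runs — d4 2->1; d4 2->1; result 2.
  d9: checked — values it read are unchanged (d6 unchanged, d6 unchanged); reused cached 2 without running.
  d11: checked — values it read are unchanged (d9 unchanged, d6 unchanged); reused cached 1 without running.
  d14: checked — values it read are unchanged (d11 unchanged); reused cached 1 without running.
  d27: checked — values it read are unchanged (d11 unchanged); reused cached 1 without running.
  d29: checked — values it read are unchanged (d14 unchanged, d27 unchanged); reused cached 1 without running.
  d31: checked — values it read are unchanged (d29 unchanged, d11 unchanged); reused cached 1 without running.
  d32: runs — d7 4->2; result -1.
  d33: runs — d32 -3->-1; result -1.
  d34: runs — d4 2->1; result 1.
  d35: runs — d33 -3->-1; d34 2->1; result -2.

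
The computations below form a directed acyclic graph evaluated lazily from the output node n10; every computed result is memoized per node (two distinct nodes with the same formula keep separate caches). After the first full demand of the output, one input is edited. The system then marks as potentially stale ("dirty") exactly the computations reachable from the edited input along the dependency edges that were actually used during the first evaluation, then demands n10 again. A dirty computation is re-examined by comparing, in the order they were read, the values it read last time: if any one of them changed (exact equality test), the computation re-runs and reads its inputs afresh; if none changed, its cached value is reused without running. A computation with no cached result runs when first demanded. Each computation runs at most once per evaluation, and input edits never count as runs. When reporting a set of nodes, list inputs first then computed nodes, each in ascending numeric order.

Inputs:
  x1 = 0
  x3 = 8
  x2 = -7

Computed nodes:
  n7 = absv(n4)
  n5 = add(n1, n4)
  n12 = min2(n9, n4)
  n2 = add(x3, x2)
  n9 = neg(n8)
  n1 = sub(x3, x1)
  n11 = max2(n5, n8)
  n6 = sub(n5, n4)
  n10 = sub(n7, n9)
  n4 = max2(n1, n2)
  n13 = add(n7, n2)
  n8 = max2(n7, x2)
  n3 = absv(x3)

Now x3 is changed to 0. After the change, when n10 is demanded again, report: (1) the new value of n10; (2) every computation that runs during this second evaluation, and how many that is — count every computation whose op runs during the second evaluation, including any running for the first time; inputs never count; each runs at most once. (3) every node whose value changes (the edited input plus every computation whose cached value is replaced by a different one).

Demanding n10 again yields 0.
7 computations run: n1, n2, n4, n7, n8, n9, n10.
The nodes whose values change: x3, n1, n2, n4, n7, n8, n9, n10.

First demand of the output computes:
  n1 = sub(8, 0) = 8
  n2 = add(8, -7) = 1
  n4 = max2(8, 1) = 8
  n7 = absv(8) = 8
  n8 = max2(8, -7) = 8
  n9 = neg(8) = -8
  n10 = sub(8, -8) = 16

After the edit, cleaning proceeds:
  n1: a read changed (x3 8->0) — executes, giving 0.
  n2: a read changed (x3 8->0) — executes, giving -7.
  n4: a read changed (n1 8->0; n2 1->-7) — executes, giving 0.
  n7: a read changed (n4 8->0) — executes, giving 0.
  n8: a read changed (n7 8->0) — executes, giving 0.
  n9: a read changed (n8 8->0) — executes, giving 0.
  n10: a read changed (n7 8->0; n9 -8->0) — executes, giving 0.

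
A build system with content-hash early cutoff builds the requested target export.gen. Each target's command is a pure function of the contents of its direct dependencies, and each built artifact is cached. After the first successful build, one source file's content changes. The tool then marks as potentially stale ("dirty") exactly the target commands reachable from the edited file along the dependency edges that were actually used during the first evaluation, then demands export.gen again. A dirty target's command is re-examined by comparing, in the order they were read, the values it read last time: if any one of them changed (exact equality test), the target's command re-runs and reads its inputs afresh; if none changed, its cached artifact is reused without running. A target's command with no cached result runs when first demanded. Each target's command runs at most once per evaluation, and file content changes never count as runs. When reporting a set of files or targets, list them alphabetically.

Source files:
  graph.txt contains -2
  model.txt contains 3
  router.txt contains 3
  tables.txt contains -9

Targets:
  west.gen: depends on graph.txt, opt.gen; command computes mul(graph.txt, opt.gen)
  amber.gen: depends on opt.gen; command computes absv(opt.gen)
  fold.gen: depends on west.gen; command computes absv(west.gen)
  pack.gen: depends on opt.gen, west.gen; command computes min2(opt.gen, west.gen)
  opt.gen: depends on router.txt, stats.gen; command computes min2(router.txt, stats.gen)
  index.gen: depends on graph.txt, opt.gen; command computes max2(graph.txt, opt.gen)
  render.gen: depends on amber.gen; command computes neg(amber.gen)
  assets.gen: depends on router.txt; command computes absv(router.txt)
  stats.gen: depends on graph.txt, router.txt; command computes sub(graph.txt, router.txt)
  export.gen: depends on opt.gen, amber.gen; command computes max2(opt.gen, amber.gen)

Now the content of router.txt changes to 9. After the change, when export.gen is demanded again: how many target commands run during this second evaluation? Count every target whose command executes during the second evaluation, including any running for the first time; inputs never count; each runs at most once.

Target commands that run: amber.gen, export.gen, opt.gen, stats.gen — 4 in total.

First evaluation (everything demanded from the output):
  stats.gen = sub(-2, 3) = -5
  opt.gen = min2(3, -5) = -5
  amber.gen = absv(-5) = 5
  export.gen = max2(-5, 5) = 5

Propagation after the edit:
  stats.gen: runs — router.txt 3->9; result -11.
  opt.gen: runs — router.txt 3->9; stats.gen -5->-11; result -11.
  amber.gen: runs — opt.gen -5->-11; result 11.
  export.gen: runs — opt.gen -5->-11; amber.gen 5->11; result 11.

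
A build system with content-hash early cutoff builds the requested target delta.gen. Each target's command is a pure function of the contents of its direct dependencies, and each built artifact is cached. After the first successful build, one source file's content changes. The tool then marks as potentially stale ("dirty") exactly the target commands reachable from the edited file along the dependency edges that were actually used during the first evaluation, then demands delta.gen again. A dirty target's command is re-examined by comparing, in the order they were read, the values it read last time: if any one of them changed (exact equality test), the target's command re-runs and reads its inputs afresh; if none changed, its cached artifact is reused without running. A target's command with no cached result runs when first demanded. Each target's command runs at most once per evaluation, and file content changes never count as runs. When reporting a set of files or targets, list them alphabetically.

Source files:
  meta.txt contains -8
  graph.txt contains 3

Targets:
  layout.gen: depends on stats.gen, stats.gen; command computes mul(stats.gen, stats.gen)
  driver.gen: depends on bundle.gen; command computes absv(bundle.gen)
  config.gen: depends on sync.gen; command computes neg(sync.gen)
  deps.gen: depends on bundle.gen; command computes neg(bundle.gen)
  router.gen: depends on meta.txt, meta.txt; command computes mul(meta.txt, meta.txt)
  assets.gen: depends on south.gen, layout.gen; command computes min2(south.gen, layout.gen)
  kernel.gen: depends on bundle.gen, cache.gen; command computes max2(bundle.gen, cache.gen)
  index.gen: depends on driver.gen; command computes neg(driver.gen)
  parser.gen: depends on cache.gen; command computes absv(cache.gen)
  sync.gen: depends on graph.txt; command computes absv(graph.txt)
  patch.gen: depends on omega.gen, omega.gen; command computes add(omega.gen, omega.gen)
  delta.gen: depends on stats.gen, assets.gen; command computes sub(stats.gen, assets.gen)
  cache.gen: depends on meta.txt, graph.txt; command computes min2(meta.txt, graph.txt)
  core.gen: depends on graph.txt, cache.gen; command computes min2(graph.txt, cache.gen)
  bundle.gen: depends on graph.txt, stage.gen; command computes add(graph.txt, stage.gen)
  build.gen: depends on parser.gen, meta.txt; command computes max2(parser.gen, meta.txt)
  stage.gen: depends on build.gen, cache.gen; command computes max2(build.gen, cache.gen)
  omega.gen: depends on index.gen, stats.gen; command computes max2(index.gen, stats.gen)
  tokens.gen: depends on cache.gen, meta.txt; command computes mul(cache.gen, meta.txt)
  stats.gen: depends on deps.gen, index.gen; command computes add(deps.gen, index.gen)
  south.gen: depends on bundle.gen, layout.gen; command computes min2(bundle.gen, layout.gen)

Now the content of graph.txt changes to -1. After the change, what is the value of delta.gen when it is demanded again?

New value of delta.gen: -21.
Key observation: the cutoff stops propagation at parser.gen — its inputs' values are unchanged, so it reuses its cache.

First evaluation (everything demanded from the output):
  cache.gen = min2(-8, 3) = -8
  parser.gen = absv(-8) = 8
  build.gen = max2(8, -8) = 8
  stage.gen = max2(8, -8) = 8
  bundle.gen = add(3, 8) = 11
  deps.gen = neg(11) = -11
  driver.gen = absv(11) = 11
  index.gen = neg(11) = -11
  stats.gen = add(-11, -11) = -22
  layout.gen = mul(-22, -22) = 484
  south.gen = min2(11, 484) = 11
  assets.gen = min2(11, 484) = 11
  delta.gen = sub(-22, 11) = -33

Propagation after the edit:
  cache.gen: runs — graph.txt 3->-1; result -8 (same value as before).
  parser.gen: checked — values it read are unchanged (cache.gen unchanged); reused cached 8 without running.
  build.gen: checked — values it read are unchanged (parser.gen unchanged, meta.txt unchanged); reused cached 8 without running.
  stage.gen: checked — values it read are unchanged (build.gen unchanged, cache.gen unchanged); reused cached 8 without running.
  bundle.gen: runs — graph.txt 3->-1; result 7.
  deps.gen: runs — bundle.gen 11->7; result -7.
  driver.gen: runs — bundle.gen 11->7; result 7.
  index.gen: runs — driver.gen 11->7; result -7.
  stats.gen: runs — deps.gen -11->-7; index.gen -11->-7; result -14.
  layout.gen: runs — stats.gen -22->-14; stats.gen -22->-14; result 196.
  south.gen: runs — bundle.gen 11->7; layout.gen 484->196; result 7.
  assets.gen: runs — south.gen 11->7; layout.gen 484->196; result 7.
  delta.gen: runs — stats.gen -22->-14; assets.gen 11->7; result -21.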